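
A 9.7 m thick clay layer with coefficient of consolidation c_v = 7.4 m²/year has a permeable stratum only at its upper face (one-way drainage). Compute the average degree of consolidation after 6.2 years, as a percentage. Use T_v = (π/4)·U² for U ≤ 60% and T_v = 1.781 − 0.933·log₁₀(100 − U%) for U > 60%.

Drainage path length: H_d = H = 9.7 m (single drainage).
T_v = c_v·t/H_d² = 7.4×6.2/9.7² = 0.48762.
T_v = 0.48762 corresponds to the U > 60% branch:
U = 1 − 10^((1.781 − T_v)/0.933)/100 = 0.7566

U ≈ 75.7 %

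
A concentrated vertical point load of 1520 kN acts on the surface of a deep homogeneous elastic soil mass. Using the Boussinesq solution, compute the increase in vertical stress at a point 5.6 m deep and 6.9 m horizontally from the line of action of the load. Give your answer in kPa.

Boussinesq vertical stress below a point load on an elastic half-space:
Δσ_z = 3P/(2πz²) · [1 + (r/z)²]^(−5/2)
r/z = 6.9/5.6 = 1.2321; [1+(r/z)²]^(−5/2) = 0.099377.
Δσ_z = 3×1520/(2π×5.6²) × 0.099377 = 23.142 × 0.099377 = 2.3 kPa

Δσ_z ≈ 2.3 kPa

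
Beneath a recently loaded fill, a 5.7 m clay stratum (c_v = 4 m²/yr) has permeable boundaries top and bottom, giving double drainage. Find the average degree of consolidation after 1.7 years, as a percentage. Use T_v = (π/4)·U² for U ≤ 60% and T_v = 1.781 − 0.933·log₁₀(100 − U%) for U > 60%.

Drainage path length: H_d = H/2 = 2.85 m (double drainage).
T_v = c_v·t/H_d² = 4×1.7/2.85² = 0.83718.
T_v = 0.83718 corresponds to the U > 60% branch:
U = 1 − 10^((1.781 − T_v)/0.933)/100 = 0.8973

U ≈ 89.7 %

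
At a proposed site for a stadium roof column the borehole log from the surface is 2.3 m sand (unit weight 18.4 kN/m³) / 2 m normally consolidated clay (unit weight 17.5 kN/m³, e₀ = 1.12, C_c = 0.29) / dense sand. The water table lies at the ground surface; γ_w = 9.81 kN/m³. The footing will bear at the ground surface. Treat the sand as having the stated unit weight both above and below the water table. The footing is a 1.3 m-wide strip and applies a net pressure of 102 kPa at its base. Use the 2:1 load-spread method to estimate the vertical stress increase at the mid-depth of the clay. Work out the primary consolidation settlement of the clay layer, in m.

S_c ≈ 0.0853 m

Mid-depth of clay below the ground surface: z = 2.3 + 2/2 = 3.3 m.
Total vertical stress at mid-clay: σ_v = 18.4×2.3 + 17.5×1 = 59.82 kPa.
Pore pressure: u = 9.81×(3.3 − 0) = 32.373 kPa.
Initial effective stress: σ'_0 = σ_v − u = 59.82 − 32.373 = 27.447 kPa.
Stress increase at mid-clay by the 2:1 spreading method:
Δσ = qB/(B+z) = 102×1.3/(1.3+3.3) = 28.826 kPa
Final effective stress: σ'_f = σ'_0 + Δσ = 27.447 + 28.826 = 56.273 kPa.
Normally consolidated clay, so the full stress increment lies on the virgin compression line:
S_c = C_c·H/(1+e₀)·log₁₀(σ'_f/σ'_0) = 0.29×2/(1+1.12)×log₁₀(56.273/27.447)
    = 0.27358 × 0.31181 = 0.0853 m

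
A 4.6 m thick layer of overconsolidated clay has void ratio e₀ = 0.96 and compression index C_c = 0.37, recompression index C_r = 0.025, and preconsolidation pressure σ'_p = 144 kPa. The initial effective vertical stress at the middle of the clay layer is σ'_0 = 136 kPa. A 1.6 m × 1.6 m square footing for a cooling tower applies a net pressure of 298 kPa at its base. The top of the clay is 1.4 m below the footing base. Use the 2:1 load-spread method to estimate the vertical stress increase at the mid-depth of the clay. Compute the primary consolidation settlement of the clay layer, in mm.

S_c ≈ 48.6 mm

Mid-depth of clay below the footing base: z = 1.4 + 4.6/2 = 3.7 m.
Stress increase at mid-clay by the 2:1 spreading method:
Δσ = qBL/((B+z)(L+z)) = 298×1.6×1.6/((1.6+3.7)(1.6+3.7)) = 27.158 kPa
Final effective stress: σ'_f = 136 + 27.158 = 163.16 kPa.
σ'_f = 163.16 > σ'_p = 144 kPa, so the stress path crosses the preconsolidation pressure — recompression up to σ'_p, then virgin compression beyond:
S_c = H/(1+e₀)·[C_r·log₁₀(σ'_p/σ'_0) + C_c·log₁₀(σ'_f/σ'_p)]
    = 4.6/1.96 × [0.025×log₁₀(144/136) + 0.37×log₁₀(163.16/144)]
    = 2.3469 × [0.00062059 + 0.020073] = 0.04857 m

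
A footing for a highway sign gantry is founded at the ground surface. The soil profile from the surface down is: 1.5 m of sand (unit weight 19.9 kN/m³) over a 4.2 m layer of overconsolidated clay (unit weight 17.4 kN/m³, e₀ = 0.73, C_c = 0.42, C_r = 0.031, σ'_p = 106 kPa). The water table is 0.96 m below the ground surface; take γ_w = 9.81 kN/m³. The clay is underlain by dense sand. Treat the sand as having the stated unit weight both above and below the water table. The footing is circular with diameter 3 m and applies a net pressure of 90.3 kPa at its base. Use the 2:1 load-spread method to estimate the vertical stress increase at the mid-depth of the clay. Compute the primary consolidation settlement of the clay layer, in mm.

S_c ≈ 12.4 mm

Mid-depth of clay below the ground surface: z = 1.5 + 4.2/2 = 3.6 m.
Total vertical stress at mid-clay: σ_v = 19.9×1.5 + 17.4×2.1 = 66.39 kPa.
Pore pressure: u = 9.81×(3.6 − 0.96) = 25.898 kPa.
Initial effective stress: σ'_0 = σ_v − u = 66.39 − 25.898 = 40.492 kPa.
Stress increase at mid-clay by the 2:1 spreading method:
Δσ ≈ qD²/(D+z)² = 90.3×3²/(3+3.6)² = 18.657 kPa
Final effective stress: σ'_f = 40.492 + 18.657 = 59.149 kPa.
σ'_f = 59.149 ≤ σ'_p = 106 kPa, so the clay remains overconsolidated and only the recompression index applies:
S_c = C_r·H/(1+e₀)·log₁₀(σ'_f/σ'_0) = 0.031×4.2/1.73×log₁₀(59.149/40.492)
    = 0.075259 × 0.16458 = 0.01239 m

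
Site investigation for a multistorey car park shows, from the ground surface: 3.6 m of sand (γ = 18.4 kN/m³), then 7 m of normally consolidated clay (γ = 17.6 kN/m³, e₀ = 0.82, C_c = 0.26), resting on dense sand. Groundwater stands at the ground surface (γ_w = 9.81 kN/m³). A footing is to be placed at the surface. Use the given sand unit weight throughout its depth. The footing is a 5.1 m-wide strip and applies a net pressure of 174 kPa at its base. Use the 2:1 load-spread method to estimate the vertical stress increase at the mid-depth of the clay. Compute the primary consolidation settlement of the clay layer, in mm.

S_c ≈ 352 mm

Mid-depth of clay below the ground surface: z = 3.6 + 7/2 = 7.1 m.
Total vertical stress at mid-clay: σ_v = 18.4×3.6 + 17.6×3.5 = 127.84 kPa.
Pore pressure: u = 9.81×(7.1 − 0) = 69.651 kPa.
Initial effective stress: σ'_0 = σ_v − u = 127.84 − 69.651 = 58.189 kPa.
Stress increase at mid-clay by the 2:1 spreading method:
Δσ = qB/(B+z) = 174×5.1/(5.1+7.1) = 72.738 kPa
Final effective stress: σ'_f = σ'_0 + Δσ = 58.189 + 72.738 = 130.93 kPa.
Normally consolidated clay, so the full stress increment lies on the virgin compression line:
S_c = C_c·H/(1+e₀)·log₁₀(σ'_f/σ'_0) = 0.26×7/(1+0.82)×log₁₀(130.93/58.189)
    = 1 × 0.3522 = 0.3522 m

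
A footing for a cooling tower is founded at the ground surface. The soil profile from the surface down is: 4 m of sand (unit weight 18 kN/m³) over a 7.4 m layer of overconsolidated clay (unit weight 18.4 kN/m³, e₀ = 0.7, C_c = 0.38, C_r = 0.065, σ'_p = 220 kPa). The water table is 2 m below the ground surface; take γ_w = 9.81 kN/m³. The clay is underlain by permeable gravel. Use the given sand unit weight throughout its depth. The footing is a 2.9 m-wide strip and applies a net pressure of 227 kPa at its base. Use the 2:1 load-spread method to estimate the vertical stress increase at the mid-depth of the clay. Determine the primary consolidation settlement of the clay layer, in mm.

S_c ≈ 67.9 mm

Mid-depth of clay below the ground surface: z = 4 + 7.4/2 = 7.7 m.
Total vertical stress at mid-clay: σ_v = 18×4 + 18.4×3.7 = 140.08 kPa.
Pore pressure: u = 9.81×(7.7 − 2) = 55.917 kPa.
Initial effective stress: σ'_0 = σ_v − u = 140.08 − 55.917 = 84.163 kPa.
Stress increase at mid-clay by the 2:1 spreading method:
Δσ = qB/(B+z) = 227×2.9/(2.9+7.7) = 62.104 kPa
Final effective stress: σ'_f = 84.163 + 62.104 = 146.27 kPa.
σ'_f = 146.27 ≤ σ'_p = 220 kPa, so the clay remains overconsolidated and only the recompression index applies:
S_c = C_r·H/(1+e₀)·log₁₀(σ'_f/σ'_0) = 0.065×7.4/1.7×log₁₀(146.27/84.163)
    = 0.28294 × 0.24003 = 0.06791 m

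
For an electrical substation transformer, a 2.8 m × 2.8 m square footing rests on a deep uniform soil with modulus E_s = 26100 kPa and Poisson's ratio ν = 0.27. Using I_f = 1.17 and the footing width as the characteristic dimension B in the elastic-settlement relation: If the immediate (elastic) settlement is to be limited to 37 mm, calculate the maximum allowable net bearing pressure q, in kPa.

q ≈ 318 kPa

S_e = q·B·(1−ν²)/E_s · I_f  ⇒  q = S_e·E_s / (B·(1−ν²)·I_f).
q = 0.037 × 26100 / (2.8 × 0.9271 × 1.17) = 318 kPa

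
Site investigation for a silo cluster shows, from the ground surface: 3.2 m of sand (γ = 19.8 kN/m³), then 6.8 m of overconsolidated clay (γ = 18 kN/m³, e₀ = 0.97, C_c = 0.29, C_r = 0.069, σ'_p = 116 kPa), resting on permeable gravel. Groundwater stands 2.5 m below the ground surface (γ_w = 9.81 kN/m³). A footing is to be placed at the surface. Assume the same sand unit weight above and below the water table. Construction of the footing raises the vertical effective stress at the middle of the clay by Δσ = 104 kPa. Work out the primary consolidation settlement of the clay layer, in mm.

Mid-depth of clay below the ground surface: z = 3.2 + 6.8/2 = 6.6 m.
Total vertical stress at mid-clay: σ_v = 19.8×3.2 + 18×3.4 = 124.56 kPa.
Pore pressure: u = 9.81×(6.6 − 2.5) = 40.221 kPa.
Initial effective stress: σ'_0 = σ_v − u = 124.56 − 40.221 = 84.339 kPa.
Final effective stress: σ'_f = 84.339 + 104 = 188.34 kPa.
σ'_f = 188.34 > σ'_p = 116 kPa, so the stress path crosses the preconsolidation pressure — recompression up to σ'_p, then virgin compression beyond:
S_c = H/(1+e₀)·[C_r·log₁₀(σ'_p/σ'_0) + C_c·log₁₀(σ'_f/σ'_p)]
    = 6.8/1.97 × [0.069×log₁₀(116/84.339) + 0.29×log₁₀(188.34/116)]
    = 3.4518 × [0.0095516 + 0.061041] = 0.2437 m

S_c ≈ 244 mm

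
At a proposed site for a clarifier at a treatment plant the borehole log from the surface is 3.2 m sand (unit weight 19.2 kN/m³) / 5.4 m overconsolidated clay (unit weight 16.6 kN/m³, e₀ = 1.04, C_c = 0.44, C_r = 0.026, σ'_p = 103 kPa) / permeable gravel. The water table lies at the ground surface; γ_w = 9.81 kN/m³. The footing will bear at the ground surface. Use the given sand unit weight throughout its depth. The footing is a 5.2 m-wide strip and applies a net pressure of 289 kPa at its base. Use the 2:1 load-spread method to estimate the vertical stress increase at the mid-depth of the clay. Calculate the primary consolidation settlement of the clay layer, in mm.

Mid-depth of clay below the ground surface: z = 3.2 + 5.4/2 = 5.9 m.
Total vertical stress at mid-clay: σ_v = 19.2×3.2 + 16.6×2.7 = 106.26 kPa.
Pore pressure: u = 9.81×(5.9 − 0) = 57.879 kPa.
Initial effective stress: σ'_0 = σ_v − u = 106.26 − 57.879 = 48.381 kPa.
Stress increase at mid-clay by the 2:1 spreading method:
Δσ = qB/(B+z) = 289×5.2/(5.2+5.9) = 135.39 kPa
Final effective stress: σ'_f = 48.381 + 135.39 = 183.77 kPa.
σ'_f = 183.77 > σ'_p = 103 kPa, so the stress path crosses the preconsolidation pressure — recompression up to σ'_p, then virgin compression beyond:
S_c = H/(1+e₀)·[C_r·log₁₀(σ'_p/σ'_0) + C_c·log₁₀(σ'_f/σ'_p)]
    = 5.4/2.04 × [0.026×log₁₀(103/48.381) + 0.44×log₁₀(183.77/103)]
    = 2.6471 × [0.0085322 + 0.11063] = 0.3154 m

S_c ≈ 315 mm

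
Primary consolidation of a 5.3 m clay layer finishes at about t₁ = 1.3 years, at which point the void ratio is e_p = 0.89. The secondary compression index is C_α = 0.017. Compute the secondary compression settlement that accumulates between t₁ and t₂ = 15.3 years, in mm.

S_s ≈ 51 mm

Secondary compression: S_s = C_α·H/(1+e_p)·log₁₀(t₂/t₁)
S_s = 0.017×5.3/(1+0.89)×log₁₀(15.3/1.3)
    = 0.04767 × 1.071 = 0.05104 m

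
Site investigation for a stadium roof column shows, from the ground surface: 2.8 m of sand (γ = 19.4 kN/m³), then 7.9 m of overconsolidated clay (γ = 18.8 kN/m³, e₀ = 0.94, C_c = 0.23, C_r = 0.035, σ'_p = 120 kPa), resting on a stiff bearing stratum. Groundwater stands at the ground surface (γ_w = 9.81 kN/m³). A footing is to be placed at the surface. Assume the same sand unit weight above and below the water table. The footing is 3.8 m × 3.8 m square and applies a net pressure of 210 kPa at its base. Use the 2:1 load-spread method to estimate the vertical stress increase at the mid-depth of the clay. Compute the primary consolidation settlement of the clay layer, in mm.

S_c ≈ 22.4 mm

Mid-depth of clay below the ground surface: z = 2.8 + 7.9/2 = 6.75 m.
Total vertical stress at mid-clay: σ_v = 19.4×2.8 + 18.8×3.95 = 128.58 kPa.
Pore pressure: u = 9.81×(6.75 − 0) = 66.218 kPa.
Initial effective stress: σ'_0 = σ_v − u = 128.58 − 66.218 = 62.362 kPa.
Stress increase at mid-clay by the 2:1 spreading method:
Δσ = qBL/((B+z)(L+z)) = 210×3.8×3.8/((3.8+6.75)(3.8+6.75)) = 27.245 kPa
Final effective stress: σ'_f = 62.362 + 27.245 = 89.607 kPa.
σ'_f = 89.607 ≤ σ'_p = 120 kPa, so the clay remains overconsolidated and only the recompression index applies:
S_c = C_r·H/(1+e₀)·log₁₀(σ'_f/σ'_0) = 0.035×7.9/1.94×log₁₀(89.607/62.362)
    = 0.14253 × 0.15742 = 0.02244 m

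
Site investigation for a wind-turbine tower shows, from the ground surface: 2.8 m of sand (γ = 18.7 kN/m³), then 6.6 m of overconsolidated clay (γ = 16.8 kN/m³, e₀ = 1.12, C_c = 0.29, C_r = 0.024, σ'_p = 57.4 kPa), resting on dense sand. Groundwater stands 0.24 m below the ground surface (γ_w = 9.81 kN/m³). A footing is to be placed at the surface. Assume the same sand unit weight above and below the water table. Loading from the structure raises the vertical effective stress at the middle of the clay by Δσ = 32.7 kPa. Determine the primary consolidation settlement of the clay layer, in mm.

S_c ≈ 149 mm

Mid-depth of clay below the ground surface: z = 2.8 + 6.6/2 = 6.1 m.
Total vertical stress at mid-clay: σ_v = 18.7×2.8 + 16.8×3.3 = 107.8 kPa.
Pore pressure: u = 9.81×(6.1 − 0.24) = 57.487 kPa.
Initial effective stress: σ'_0 = σ_v − u = 107.8 − 57.487 = 50.313 kPa.
Final effective stress: σ'_f = 50.313 + 32.7 = 83.013 kPa.
σ'_f = 83.013 > σ'_p = 57.4 kPa, so the stress path crosses the preconsolidation pressure — recompression up to σ'_p, then virgin compression beyond:
S_c = H/(1+e₀)·[C_r·log₁₀(σ'_p/σ'_0) + C_c·log₁₀(σ'_f/σ'_p)]
    = 6.6/2.12 × [0.024×log₁₀(57.4/50.313) + 0.29×log₁₀(83.013/57.4)]
    = 3.1132 × [0.0013736 + 0.046468] = 0.1489 m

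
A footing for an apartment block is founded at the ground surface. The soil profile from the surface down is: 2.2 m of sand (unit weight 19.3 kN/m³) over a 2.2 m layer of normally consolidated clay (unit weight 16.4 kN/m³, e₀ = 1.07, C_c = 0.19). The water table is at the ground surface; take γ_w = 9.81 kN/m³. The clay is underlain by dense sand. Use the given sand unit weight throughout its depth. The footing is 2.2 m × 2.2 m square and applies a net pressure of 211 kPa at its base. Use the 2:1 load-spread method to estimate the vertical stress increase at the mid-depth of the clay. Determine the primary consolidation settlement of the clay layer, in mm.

Mid-depth of clay below the ground surface: z = 2.2 + 2.2/2 = 3.3 m.
Total vertical stress at mid-clay: σ_v = 19.3×2.2 + 16.4×1.1 = 60.5 kPa.
Pore pressure: u = 9.81×(3.3 − 0) = 32.373 kPa.
Initial effective stress: σ'_0 = σ_v − u = 60.5 − 32.373 = 28.127 kPa.
Stress increase at mid-clay by the 2:1 spreading method:
Δσ = qBL/((B+z)(L+z)) = 211×2.2×2.2/((2.2+3.3)(2.2+3.3)) = 33.76 kPa
Final effective stress: σ'_f = σ'_0 + Δσ = 28.127 + 33.76 = 61.887 kPa.
Normally consolidated clay, so the full stress increment lies on the virgin compression line:
S_c = C_c·H/(1+e₀)·log₁₀(σ'_f/σ'_0) = 0.19×2.2/(1+1.07)×log₁₀(61.887/28.127)
    = 0.20193 × 0.34248 = 0.06916 m

S_c ≈ 69.2 mm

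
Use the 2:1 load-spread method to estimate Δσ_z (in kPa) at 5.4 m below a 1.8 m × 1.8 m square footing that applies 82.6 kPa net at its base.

By the 2:1 method the load spreads at 1 horizontal : 2 vertical, so at depth z the loaded area has grown by z in each plan dimension:
Δσ = qBL/((B+z)(L+z)) = 82.6×1.8×1.8/((1.8+5.4)(1.8+5.4)) = 5.1625 kPa

Δσ_z ≈ 5.16 kPa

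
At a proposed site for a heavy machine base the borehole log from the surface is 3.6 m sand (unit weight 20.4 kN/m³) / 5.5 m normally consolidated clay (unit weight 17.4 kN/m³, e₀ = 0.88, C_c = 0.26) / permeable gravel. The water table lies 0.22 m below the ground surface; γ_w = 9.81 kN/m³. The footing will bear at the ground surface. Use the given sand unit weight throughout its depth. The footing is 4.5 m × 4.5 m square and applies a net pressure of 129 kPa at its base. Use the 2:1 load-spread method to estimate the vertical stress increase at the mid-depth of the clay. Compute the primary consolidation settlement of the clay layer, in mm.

S_c ≈ 102 mm

Mid-depth of clay below the ground surface: z = 3.6 + 5.5/2 = 6.35 m.
Total vertical stress at mid-clay: σ_v = 20.4×3.6 + 17.4×2.75 = 121.29 kPa.
Pore pressure: u = 9.81×(6.35 − 0.22) = 60.135 kPa.
Initial effective stress: σ'_0 = σ_v − u = 121.29 − 60.135 = 61.155 kPa.
Stress increase at mid-clay by the 2:1 spreading method:
Δσ = qBL/((B+z)(L+z)) = 129×4.5×4.5/((4.5+6.35)(4.5+6.35)) = 22.19 kPa
Final effective stress: σ'_f = σ'_0 + Δσ = 61.155 + 22.19 = 83.345 kPa.
Normally consolidated clay, so the full stress increment lies on the virgin compression line:
S_c = C_c·H/(1+e₀)·log₁₀(σ'_f/σ'_0) = 0.26×5.5/(1+0.88)×log₁₀(83.345/61.155)
    = 0.76064 × 0.13445 = 0.1023 m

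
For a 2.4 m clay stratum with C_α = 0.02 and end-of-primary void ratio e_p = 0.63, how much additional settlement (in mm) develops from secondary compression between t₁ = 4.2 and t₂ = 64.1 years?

Secondary compression: S_s = C_α·H/(1+e_p)·log₁₀(t₂/t₁)
S_s = 0.02×2.4/(1+0.63)×log₁₀(64.1/4.2)
    = 0.02945 × 1.184 = 0.03485 m

S_s ≈ 34.9 mm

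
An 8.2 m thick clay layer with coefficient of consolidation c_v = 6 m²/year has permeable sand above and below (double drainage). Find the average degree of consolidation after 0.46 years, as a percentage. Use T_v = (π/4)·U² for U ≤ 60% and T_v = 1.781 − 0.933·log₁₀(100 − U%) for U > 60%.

U ≈ 45.7 %

Drainage path length: H_d = H/2 = 4.1 m (double drainage).
T_v = c_v·t/H_d² = 6×0.46/4.1² = 0.16419.
T_v = 0.16419 corresponds to the U ≤ 60% branch:
U = √(4T_v/π) = 0.4572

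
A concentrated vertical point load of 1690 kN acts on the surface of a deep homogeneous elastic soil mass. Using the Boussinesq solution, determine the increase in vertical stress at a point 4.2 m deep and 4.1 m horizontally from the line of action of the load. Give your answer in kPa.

Boussinesq vertical stress below a point load on an elastic half-space:
Δσ_z = 3P/(2πz²) · [1 + (r/z)²]^(−5/2)
r/z = 4.1/4.2 = 0.97619; [1+(r/z)²]^(−5/2) = 0.18762.
Δσ_z = 3×1690/(2π×4.2²) × 0.18762 = 45.744 × 0.18762 = 8.582 kPa

Δσ_z ≈ 8.58 kPa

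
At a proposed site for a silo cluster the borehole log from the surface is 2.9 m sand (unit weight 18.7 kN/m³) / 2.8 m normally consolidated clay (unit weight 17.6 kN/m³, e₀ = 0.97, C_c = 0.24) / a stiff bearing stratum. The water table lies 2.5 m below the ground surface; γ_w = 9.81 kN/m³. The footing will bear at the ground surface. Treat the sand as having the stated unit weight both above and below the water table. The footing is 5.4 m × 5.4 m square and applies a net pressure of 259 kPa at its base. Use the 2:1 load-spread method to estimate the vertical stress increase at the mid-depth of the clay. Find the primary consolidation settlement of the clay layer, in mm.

Mid-depth of clay below the ground surface: z = 2.9 + 2.8/2 = 4.3 m.
Total vertical stress at mid-clay: σ_v = 18.7×2.9 + 17.6×1.4 = 78.87 kPa.
Pore pressure: u = 9.81×(4.3 − 2.5) = 17.658 kPa.
Initial effective stress: σ'_0 = σ_v − u = 78.87 − 17.658 = 61.212 kPa.
Stress increase at mid-clay by the 2:1 spreading method:
Δσ = qBL/((B+z)(L+z)) = 259×5.4×5.4/((5.4+4.3)(5.4+4.3)) = 80.268 kPa
Final effective stress: σ'_f = σ'_0 + Δσ = 61.212 + 80.268 = 141.48 kPa.
Normally consolidated clay, so the full stress increment lies on the virgin compression line:
S_c = C_c·H/(1+e₀)·log₁₀(σ'_f/σ'_0) = 0.24×2.8/(1+0.97)×log₁₀(141.48/61.212)
    = 0.34112 × 0.36386 = 0.1241 m

S_c ≈ 124 mm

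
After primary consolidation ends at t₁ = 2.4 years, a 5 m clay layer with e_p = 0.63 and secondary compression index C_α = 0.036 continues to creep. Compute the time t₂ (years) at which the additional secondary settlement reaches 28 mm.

S_s = C_α·H/(1+e_p)·log₁₀(t₂/t₁) ⇒ log₁₀(t₂/t₁) = S_s·(1+e_p)/(C_α·H).
log₁₀(t₂/t₁) = 0.028 × (1+0.63) / (0.036×5) = 0.2536
t₂ = t₁ × 10^0.2536 = 2.4 × 1.793 = 4.303 years

t₂ ≈ 4.3 years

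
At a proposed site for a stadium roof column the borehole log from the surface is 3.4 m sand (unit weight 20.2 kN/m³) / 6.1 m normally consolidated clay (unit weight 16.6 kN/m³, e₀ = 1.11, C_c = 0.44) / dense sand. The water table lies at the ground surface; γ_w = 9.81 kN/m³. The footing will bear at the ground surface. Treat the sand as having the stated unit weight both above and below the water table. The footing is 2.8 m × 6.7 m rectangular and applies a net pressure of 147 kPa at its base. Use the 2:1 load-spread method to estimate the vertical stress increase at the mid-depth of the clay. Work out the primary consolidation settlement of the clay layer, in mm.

S_c ≈ 188 mm

Mid-depth of clay below the ground surface: z = 3.4 + 6.1/2 = 6.45 m.
Total vertical stress at mid-clay: σ_v = 20.2×3.4 + 16.6×3.05 = 119.31 kPa.
Pore pressure: u = 9.81×(6.45 − 0) = 63.275 kPa.
Initial effective stress: σ'_0 = σ_v − u = 119.31 − 63.275 = 56.035 kPa.
Stress increase at mid-clay by the 2:1 spreading method:
Δσ = qBL/((B+z)(L+z)) = 147×2.8×6.7/((2.8+6.45)(6.7+6.45)) = 22.672 kPa
Final effective stress: σ'_f = σ'_0 + Δσ = 56.035 + 22.672 = 78.707 kPa.
Normally consolidated clay, so the full stress increment lies on the virgin compression line:
S_c = C_c·H/(1+e₀)·log₁₀(σ'_f/σ'_0) = 0.44×6.1/(1+1.11)×log₁₀(78.707/56.035)
    = 1.272 × 0.14755 = 0.1877 m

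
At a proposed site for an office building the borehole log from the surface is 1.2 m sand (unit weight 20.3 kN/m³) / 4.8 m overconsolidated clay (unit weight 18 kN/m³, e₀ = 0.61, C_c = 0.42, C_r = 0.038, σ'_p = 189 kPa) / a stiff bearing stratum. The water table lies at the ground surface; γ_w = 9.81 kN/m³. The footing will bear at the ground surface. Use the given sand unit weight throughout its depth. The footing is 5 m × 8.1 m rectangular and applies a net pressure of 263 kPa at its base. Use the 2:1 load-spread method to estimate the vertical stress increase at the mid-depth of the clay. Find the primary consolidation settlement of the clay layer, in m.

S_c ≈ 0.0716 m

Mid-depth of clay below the ground surface: z = 1.2 + 4.8/2 = 3.6 m.
Total vertical stress at mid-clay: σ_v = 20.3×1.2 + 18×2.4 = 67.56 kPa.
Pore pressure: u = 9.81×(3.6 − 0) = 35.316 kPa.
Initial effective stress: σ'_0 = σ_v − u = 67.56 − 35.316 = 32.244 kPa.
Stress increase at mid-clay by the 2:1 spreading method:
Δσ = qBL/((B+z)(L+z)) = 263×5×8.1/((5+3.6)(8.1+3.6)) = 105.86 kPa
Final effective stress: σ'_f = 32.244 + 105.86 = 138.1 kPa.
σ'_f = 138.1 ≤ σ'_p = 189 kPa, so the clay remains overconsolidated and only the recompression index applies:
S_c = C_r·H/(1+e₀)·log₁₀(σ'_f/σ'_0) = 0.038×4.8/1.61×log₁₀(138.1/32.244)
    = 0.11329 × 0.63174 = 0.07157 m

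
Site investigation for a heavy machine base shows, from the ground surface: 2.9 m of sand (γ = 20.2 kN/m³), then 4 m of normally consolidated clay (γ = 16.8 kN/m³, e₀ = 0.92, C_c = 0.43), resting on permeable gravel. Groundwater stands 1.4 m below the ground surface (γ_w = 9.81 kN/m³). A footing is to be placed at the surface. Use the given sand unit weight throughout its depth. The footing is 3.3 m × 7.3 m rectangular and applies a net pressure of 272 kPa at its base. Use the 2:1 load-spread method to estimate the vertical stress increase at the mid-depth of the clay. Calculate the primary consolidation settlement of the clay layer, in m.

S_c ≈ 0.295 m

Mid-depth of clay below the ground surface: z = 2.9 + 4/2 = 4.9 m.
Total vertical stress at mid-clay: σ_v = 20.2×2.9 + 16.8×2 = 92.18 kPa.
Pore pressure: u = 9.81×(4.9 − 1.4) = 34.335 kPa.
Initial effective stress: σ'_0 = σ_v − u = 92.18 − 34.335 = 57.845 kPa.
Stress increase at mid-clay by the 2:1 spreading method:
Δσ = qBL/((B+z)(L+z)) = 272×3.3×7.3/((3.3+4.9)(7.3+4.9)) = 65.499 kPa
Final effective stress: σ'_f = σ'_0 + Δσ = 57.845 + 65.499 = 123.34 kPa.
Normally consolidated clay, so the full stress increment lies on the virgin compression line:
S_c = C_c·H/(1+e₀)·log₁₀(σ'_f/σ'_0) = 0.43×4/(1+0.92)×log₁₀(123.34/57.845)
    = 0.89583 × 0.32884 = 0.2946 m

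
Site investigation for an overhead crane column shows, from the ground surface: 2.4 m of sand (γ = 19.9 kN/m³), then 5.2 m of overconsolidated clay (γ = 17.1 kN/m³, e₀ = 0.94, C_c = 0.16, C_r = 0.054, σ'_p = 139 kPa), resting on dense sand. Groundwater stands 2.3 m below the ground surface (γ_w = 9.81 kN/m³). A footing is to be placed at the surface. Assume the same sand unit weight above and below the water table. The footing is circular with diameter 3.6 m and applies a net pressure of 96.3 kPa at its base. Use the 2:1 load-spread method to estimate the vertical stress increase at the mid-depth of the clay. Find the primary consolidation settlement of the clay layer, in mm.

S_c ≈ 14.4 mm

Mid-depth of clay below the ground surface: z = 2.4 + 5.2/2 = 5 m.
Total vertical stress at mid-clay: σ_v = 19.9×2.4 + 17.1×2.6 = 92.22 kPa.
Pore pressure: u = 9.81×(5 − 2.3) = 26.487 kPa.
Initial effective stress: σ'_0 = σ_v − u = 92.22 − 26.487 = 65.733 kPa.
Stress increase at mid-clay by the 2:1 spreading method:
Δσ ≈ qD²/(D+z)² = 96.3×3.6²/(3.6+5)² = 16.875 kPa
Final effective stress: σ'_f = 65.733 + 16.875 = 82.608 kPa.
σ'_f = 82.608 ≤ σ'_p = 139 kPa, so the clay remains overconsolidated and only the recompression index applies:
S_c = C_r·H/(1+e₀)·log₁₀(σ'_f/σ'_0) = 0.054×5.2/1.94×log₁₀(82.608/65.733)
    = 0.14474 × 0.099239 = 0.01436 m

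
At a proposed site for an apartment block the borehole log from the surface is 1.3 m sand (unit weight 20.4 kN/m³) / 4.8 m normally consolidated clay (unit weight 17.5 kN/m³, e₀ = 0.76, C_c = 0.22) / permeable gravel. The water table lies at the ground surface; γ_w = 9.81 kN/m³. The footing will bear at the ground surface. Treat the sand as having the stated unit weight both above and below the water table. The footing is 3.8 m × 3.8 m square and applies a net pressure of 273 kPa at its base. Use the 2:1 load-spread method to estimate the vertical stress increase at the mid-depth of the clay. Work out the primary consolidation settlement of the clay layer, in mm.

Mid-depth of clay below the ground surface: z = 1.3 + 4.8/2 = 3.7 m.
Total vertical stress at mid-clay: σ_v = 20.4×1.3 + 17.5×2.4 = 68.52 kPa.
Pore pressure: u = 9.81×(3.7 − 0) = 36.297 kPa.
Initial effective stress: σ'_0 = σ_v − u = 68.52 − 36.297 = 32.223 kPa.
Stress increase at mid-clay by the 2:1 spreading method:
Δσ = qBL/((B+z)(L+z)) = 273×3.8×3.8/((3.8+3.7)(3.8+3.7)) = 70.082 kPa
Final effective stress: σ'_f = σ'_0 + Δσ = 32.223 + 70.082 = 102.3 kPa.
Normally consolidated clay, so the full stress increment lies on the virgin compression line:
S_c = C_c·H/(1+e₀)·log₁₀(σ'_f/σ'_0) = 0.22×4.8/(1+0.76)×log₁₀(102.3/32.223)
    = 0.6 × 0.50171 = 0.301 m

S_c ≈ 301 mm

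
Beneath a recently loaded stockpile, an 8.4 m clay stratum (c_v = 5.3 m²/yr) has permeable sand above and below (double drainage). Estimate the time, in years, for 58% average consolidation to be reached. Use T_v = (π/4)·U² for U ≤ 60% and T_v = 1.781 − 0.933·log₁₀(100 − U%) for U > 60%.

t ≈ 0.879 years

Drainage path length: H_d = H/2 = 4.2 m (double drainage).
U ≤ 60%: T_v = (π/4)·U² = (π/4)×0.58² = 0.26421.
t = T_v·H_d²/c_v = 0.26421×4.2²/5.3 = 0.8794 years.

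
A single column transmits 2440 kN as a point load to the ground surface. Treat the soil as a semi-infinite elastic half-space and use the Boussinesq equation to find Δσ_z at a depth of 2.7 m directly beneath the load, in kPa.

Boussinesq vertical stress below a point load on an elastic half-space:
Δσ_z = 3P/(2πz²) · [1 + (r/z)²]^(−5/2)
r/z = 0/2.7 = 0; [1+(r/z)²]^(−5/2) = 1.
Δσ_z = 3×2440/(2π×2.7²) × 1 = 159.81 × 1 = 159.8 kPa

Δσ_z ≈ 160 kPa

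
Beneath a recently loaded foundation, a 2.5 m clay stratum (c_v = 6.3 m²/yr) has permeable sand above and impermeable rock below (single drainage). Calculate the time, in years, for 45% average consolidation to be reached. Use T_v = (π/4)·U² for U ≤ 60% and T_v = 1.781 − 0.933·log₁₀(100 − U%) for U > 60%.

t ≈ 0.158 years

Drainage path length: H_d = H = 2.5 m (single drainage).
U ≤ 60%: T_v = (π/4)·U² = (π/4)×0.45² = 0.15904.
t = T_v·H_d²/c_v = 0.15904×2.5²/6.3 = 0.1578 years.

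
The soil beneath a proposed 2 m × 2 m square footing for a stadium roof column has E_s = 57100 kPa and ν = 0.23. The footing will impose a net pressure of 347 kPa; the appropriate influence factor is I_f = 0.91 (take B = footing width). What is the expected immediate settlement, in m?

Immediate (elastic) settlement: S_e = q·B·(1−ν²)/E_s · I_f.
S_e = 347 × 2 × (1 − 0.23²) / 57100 × 0.91
    = 347 × 2 × 0.9471 / 57100 × 0.91
    = 0.01048 m

S_e ≈ 0.0105 m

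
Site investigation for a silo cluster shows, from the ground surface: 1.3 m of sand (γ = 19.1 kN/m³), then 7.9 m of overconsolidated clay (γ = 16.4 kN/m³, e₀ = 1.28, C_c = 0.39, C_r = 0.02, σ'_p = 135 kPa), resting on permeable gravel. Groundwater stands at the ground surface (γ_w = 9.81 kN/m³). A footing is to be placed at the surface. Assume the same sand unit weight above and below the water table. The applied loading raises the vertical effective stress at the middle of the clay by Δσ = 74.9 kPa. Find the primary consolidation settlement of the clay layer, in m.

Mid-depth of clay below the ground surface: z = 1.3 + 7.9/2 = 5.25 m.
Total vertical stress at mid-clay: σ_v = 19.1×1.3 + 16.4×3.95 = 89.61 kPa.
Pore pressure: u = 9.81×(5.25 − 0) = 51.503 kPa.
Initial effective stress: σ'_0 = σ_v − u = 89.61 − 51.503 = 38.107 kPa.
Final effective stress: σ'_f = 38.107 + 74.9 = 113.01 kPa.
σ'_f = 113.01 ≤ σ'_p = 135 kPa, so the clay remains overconsolidated and only the recompression index applies:
S_c = C_r·H/(1+e₀)·log₁₀(σ'_f/σ'_0) = 0.02×7.9/2.28×log₁₀(113.01/38.107)
    = 0.069298 × 0.47211 = 0.03272 m

S_c ≈ 0.0327 m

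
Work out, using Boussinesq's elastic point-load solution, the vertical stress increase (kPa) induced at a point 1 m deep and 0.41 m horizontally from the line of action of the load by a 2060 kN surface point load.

Boussinesq vertical stress below a point load on an elastic half-space:
Δσ_z = 3P/(2πz²) · [1 + (r/z)²]^(−5/2)
r/z = 0.41/1 = 0.41; [1+(r/z)²]^(−5/2) = 0.67811.
Δσ_z = 3×2060/(2π×1²) × 0.67811 = 983.58 × 0.67811 = 667 kPa

Δσ_z ≈ 667 kPa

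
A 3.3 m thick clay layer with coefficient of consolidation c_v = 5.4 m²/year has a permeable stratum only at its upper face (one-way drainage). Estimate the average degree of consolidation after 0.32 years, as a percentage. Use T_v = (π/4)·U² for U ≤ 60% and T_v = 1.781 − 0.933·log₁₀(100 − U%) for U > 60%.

U ≈ 44.9 %

Drainage path length: H_d = H = 3.3 m (single drainage).
T_v = c_v·t/H_d² = 5.4×0.32/3.3² = 0.15868.
T_v = 0.15868 corresponds to the U ≤ 60% branch:
U = √(4T_v/π) = 0.4495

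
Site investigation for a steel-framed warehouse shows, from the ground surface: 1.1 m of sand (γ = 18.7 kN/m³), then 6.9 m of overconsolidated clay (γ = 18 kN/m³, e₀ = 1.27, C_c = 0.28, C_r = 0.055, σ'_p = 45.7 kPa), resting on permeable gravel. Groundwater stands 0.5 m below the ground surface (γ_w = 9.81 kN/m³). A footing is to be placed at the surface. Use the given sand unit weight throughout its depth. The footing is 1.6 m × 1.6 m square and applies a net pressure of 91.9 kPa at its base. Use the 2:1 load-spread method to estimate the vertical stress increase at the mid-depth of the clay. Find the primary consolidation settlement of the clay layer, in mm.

S_c ≈ 31.5 mm

Mid-depth of clay below the ground surface: z = 1.1 + 6.9/2 = 4.55 m.
Total vertical stress at mid-clay: σ_v = 18.7×1.1 + 18×3.45 = 82.67 kPa.
Pore pressure: u = 9.81×(4.55 − 0.5) = 39.73 kPa.
Initial effective stress: σ'_0 = σ_v − u = 82.67 − 39.73 = 42.94 kPa.
Stress increase at mid-clay by the 2:1 spreading method:
Δσ = qBL/((B+z)(L+z)) = 91.9×1.6×1.6/((1.6+4.55)(1.6+4.55)) = 6.2202 kPa
Final effective stress: σ'_f = 42.94 + 6.2202 = 49.16 kPa.
σ'_f = 49.16 > σ'_p = 45.7 kPa, so the stress path crosses the preconsolidation pressure — recompression up to σ'_p, then virgin compression beyond:
S_c = H/(1+e₀)·[C_r·log₁₀(σ'_p/σ'_0) + C_c·log₁₀(σ'_f/σ'_p)]
    = 6.9/2.27 × [0.055×log₁₀(45.7/42.94) + 0.28×log₁₀(49.16/45.7)]
    = 3.0396 × [0.001488 + 0.0088748] = 0.0315 m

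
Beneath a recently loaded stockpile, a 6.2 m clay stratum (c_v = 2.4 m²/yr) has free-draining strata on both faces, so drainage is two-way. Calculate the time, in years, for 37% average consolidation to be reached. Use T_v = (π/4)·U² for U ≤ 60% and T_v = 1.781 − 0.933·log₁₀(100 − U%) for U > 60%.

t ≈ 0.431 years

Drainage path length: H_d = H/2 = 3.1 m (double drainage).
U ≤ 60%: T_v = (π/4)·U² = (π/4)×0.37² = 0.10752.
t = T_v·H_d²/c_v = 0.10752×3.1²/2.4 = 0.4305 years.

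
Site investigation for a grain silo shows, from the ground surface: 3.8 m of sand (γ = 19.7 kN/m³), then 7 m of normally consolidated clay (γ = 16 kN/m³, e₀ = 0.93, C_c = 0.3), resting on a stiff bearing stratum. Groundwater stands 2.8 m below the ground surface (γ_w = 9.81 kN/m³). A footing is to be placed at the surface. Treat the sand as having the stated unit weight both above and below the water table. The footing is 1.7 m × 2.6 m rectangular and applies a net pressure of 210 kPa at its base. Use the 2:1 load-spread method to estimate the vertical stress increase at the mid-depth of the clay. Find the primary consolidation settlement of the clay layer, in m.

Mid-depth of clay below the ground surface: z = 3.8 + 7/2 = 7.3 m.
Total vertical stress at mid-clay: σ_v = 19.7×3.8 + 16×3.5 = 130.86 kPa.
Pore pressure: u = 9.81×(7.3 − 2.8) = 44.145 kPa.
Initial effective stress: σ'_0 = σ_v − u = 130.86 − 44.145 = 86.715 kPa.
Stress increase at mid-clay by the 2:1 spreading method:
Δσ = qBL/((B+z)(L+z)) = 210×1.7×2.6/((1.7+7.3)(2.6+7.3)) = 10.418 kPa
Final effective stress: σ'_f = σ'_0 + Δσ = 86.715 + 10.418 = 97.133 kPa.
Normally consolidated clay, so the full stress increment lies on the virgin compression line:
S_c = C_c·H/(1+e₀)·log₁₀(σ'_f/σ'_0) = 0.3×7/(1+0.93)×log₁₀(97.133/86.715)
    = 1.0881 × 0.049273 = 0.05361 m

S_c ≈ 0.0536 m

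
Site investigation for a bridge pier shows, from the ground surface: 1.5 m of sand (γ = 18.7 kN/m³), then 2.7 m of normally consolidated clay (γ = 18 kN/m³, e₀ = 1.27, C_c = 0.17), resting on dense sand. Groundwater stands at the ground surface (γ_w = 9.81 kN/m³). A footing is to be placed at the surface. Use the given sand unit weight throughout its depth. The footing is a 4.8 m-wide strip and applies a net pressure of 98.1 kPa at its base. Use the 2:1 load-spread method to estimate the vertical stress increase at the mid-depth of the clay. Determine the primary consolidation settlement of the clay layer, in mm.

S_c ≈ 111 mm

Mid-depth of clay below the ground surface: z = 1.5 + 2.7/2 = 2.85 m.
Total vertical stress at mid-clay: σ_v = 18.7×1.5 + 18×1.35 = 52.35 kPa.
Pore pressure: u = 9.81×(2.85 − 0) = 27.959 kPa.
Initial effective stress: σ'_0 = σ_v − u = 52.35 − 27.959 = 24.391 kPa.
Stress increase at mid-clay by the 2:1 spreading method:
Δσ = qB/(B+z) = 98.1×4.8/(4.8+2.85) = 61.553 kPa
Final effective stress: σ'_f = σ'_0 + Δσ = 24.391 + 61.553 = 85.944 kPa.
Normally consolidated clay, so the full stress increment lies on the virgin compression line:
S_c = C_c·H/(1+e₀)·log₁₀(σ'_f/σ'_0) = 0.17×2.7/(1+1.27)×log₁₀(85.944/24.391)
    = 0.2022 × 0.54699 = 0.1106 m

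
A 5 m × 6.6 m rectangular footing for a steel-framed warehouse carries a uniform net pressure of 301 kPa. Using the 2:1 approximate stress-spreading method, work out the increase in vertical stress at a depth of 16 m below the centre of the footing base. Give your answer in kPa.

By the 2:1 method the load spreads at 1 horizontal : 2 vertical, so at depth z the loaded area has grown by z in each plan dimension:
Δσ = qBL/((B+z)(L+z)) = 301×5×6.6/((5+16)(6.6+16)) = 20.929 kPa

Δσ_z ≈ 20.9 kPa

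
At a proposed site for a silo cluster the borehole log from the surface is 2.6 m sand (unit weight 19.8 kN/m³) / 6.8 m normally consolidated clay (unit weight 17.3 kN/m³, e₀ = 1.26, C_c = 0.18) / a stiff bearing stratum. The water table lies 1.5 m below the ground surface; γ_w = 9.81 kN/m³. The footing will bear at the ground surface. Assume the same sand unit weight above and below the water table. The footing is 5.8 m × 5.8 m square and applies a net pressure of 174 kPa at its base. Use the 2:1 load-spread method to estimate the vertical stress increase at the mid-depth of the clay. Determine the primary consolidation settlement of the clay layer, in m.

S_c ≈ 0.116 m

Mid-depth of clay below the ground surface: z = 2.6 + 6.8/2 = 6 m.
Total vertical stress at mid-clay: σ_v = 19.8×2.6 + 17.3×3.4 = 110.3 kPa.
Pore pressure: u = 9.81×(6 − 1.5) = 44.145 kPa.
Initial effective stress: σ'_0 = σ_v − u = 110.3 − 44.145 = 66.155 kPa.
Stress increase at mid-clay by the 2:1 spreading method:
Δσ = qBL/((B+z)(L+z)) = 174×5.8×5.8/((5.8+6)(5.8+6)) = 42.038 kPa
Final effective stress: σ'_f = σ'_0 + Δσ = 66.155 + 42.038 = 108.19 kPa.
Normally consolidated clay, so the full stress increment lies on the virgin compression line:
S_c = C_c·H/(1+e₀)·log₁₀(σ'_f/σ'_0) = 0.18×6.8/(1+1.26)×log₁₀(108.19/66.155)
    = 0.54159 × 0.21362 = 0.1157 m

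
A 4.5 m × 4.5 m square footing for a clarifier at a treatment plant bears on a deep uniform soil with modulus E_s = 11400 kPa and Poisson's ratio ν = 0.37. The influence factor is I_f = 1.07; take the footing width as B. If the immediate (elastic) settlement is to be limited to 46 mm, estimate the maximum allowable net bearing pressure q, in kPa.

S_e = q·B·(1−ν²)/E_s · I_f  ⇒  q = S_e·E_s / (B·(1−ν²)·I_f).
q = 0.046 × 11400 / (4.5 × 0.8631 × 1.07) = 126.2 kPa

q ≈ 126 kPa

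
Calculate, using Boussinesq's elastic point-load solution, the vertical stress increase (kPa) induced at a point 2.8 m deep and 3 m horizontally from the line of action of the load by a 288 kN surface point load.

Boussinesq vertical stress below a point load on an elastic half-space:
Δσ_z = 3P/(2πz²) · [1 + (r/z)²]^(−5/2)
r/z = 3/2.8 = 1.0714; [1+(r/z)²]^(−5/2) = 0.14789.
Δσ_z = 3×288/(2π×2.8²) × 0.14789 = 17.54 × 0.14789 = 2.594 kPa

Δσ_z ≈ 2.59 kPa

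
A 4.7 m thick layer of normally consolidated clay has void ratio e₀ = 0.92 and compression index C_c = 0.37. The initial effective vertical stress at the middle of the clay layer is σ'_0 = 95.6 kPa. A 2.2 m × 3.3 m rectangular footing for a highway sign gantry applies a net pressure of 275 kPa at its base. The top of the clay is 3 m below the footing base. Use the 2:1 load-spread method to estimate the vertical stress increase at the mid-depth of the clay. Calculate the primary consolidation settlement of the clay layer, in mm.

Mid-depth of clay below the footing base: z = 3 + 4.7/2 = 5.35 m.
Stress increase at mid-clay by the 2:1 spreading method:
Δσ = qBL/((B+z)(L+z)) = 275×2.2×3.3/((2.2+5.35)(3.3+5.35)) = 30.571 kPa
Final effective stress: σ'_f = σ'_0 + Δσ = 95.6 + 30.571 = 126.17 kPa.
Normally consolidated clay, so the full stress increment lies on the virgin compression line:
S_c = C_c·H/(1+e₀)·log₁₀(σ'_f/σ'_0) = 0.37×4.7/(1+0.92)×log₁₀(126.17/95.6)
    = 0.90573 × 0.1205 = 0.1091 m

S_c ≈ 109 mm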